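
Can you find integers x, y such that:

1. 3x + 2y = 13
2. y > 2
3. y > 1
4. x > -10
Yes

Take x = 1, y = 5. Substituting into each constraint:
  (1) 3(1) + 2(5) = 13 ✓
  (2) 5 > 2 ✓
  (3) 5 > 1 ✓
  (4) 1 > -10 ✓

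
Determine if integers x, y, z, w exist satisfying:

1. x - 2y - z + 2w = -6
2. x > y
Yes

Take x = 1, y = 0, z = 1, w = -3. Substituting into each constraint:
  (1) 1 - 2(0) + (-1) + 2(-3) = -6 ✓
  (2) 1 > 0 ✓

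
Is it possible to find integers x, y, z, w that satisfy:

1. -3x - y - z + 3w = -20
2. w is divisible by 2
Yes

Take x = 0, y = 20, z = 0, w = 0. Substituting into each constraint:
  (1) -3(0) + (-20) + 0 + 3(0) = -20 ✓
  (2) 0 = 2 × 0, remainder 0 ✓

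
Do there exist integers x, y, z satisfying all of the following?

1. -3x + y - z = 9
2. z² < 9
Yes

Take x = 0, y = 9, z = 0. Substituting into each constraint:
  (1) -3(0) + 9 + 0 = 9 ✓
  (2) z² = (0)² = 0, and 0 < 9 ✓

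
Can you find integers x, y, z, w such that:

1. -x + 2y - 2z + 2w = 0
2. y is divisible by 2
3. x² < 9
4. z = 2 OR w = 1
Yes

Take x = 0, y = 0, z = 1, w = 1. Substituting into each constraint:
  (1) 0 + 2(0) - 2(1) + 2(1) = 0 ✓
  (2) 0 = 2 × 0, remainder 0 ✓
  (3) x² = (0)² = 0, and 0 < 9 ✓
  (4) w = 1, target 1 ✓ (second branch holds)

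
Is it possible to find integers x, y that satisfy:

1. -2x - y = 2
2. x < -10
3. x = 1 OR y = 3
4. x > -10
No

A contradictory subset is {x < -10, x > -10}. No integer assignment can satisfy these jointly:

  - x < -10: bounds one variable relative to a constant
  - x > -10: bounds one variable relative to a constant

Direct contradiction: the bounds on x require x ≥ -9 and x ≤ -11 simultaneously, which is empty.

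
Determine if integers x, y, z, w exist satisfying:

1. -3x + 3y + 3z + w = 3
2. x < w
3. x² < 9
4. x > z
Yes

Take x = 2, y = 1, z = 1, w = 3. Substituting into each constraint:
  (1) -3(2) + 3(1) + 3(1) + 3 = 3 ✓
  (2) 2 < 3 ✓
  (3) x² = (2)² = 4, and 4 < 9 ✓
  (4) 2 > 1 ✓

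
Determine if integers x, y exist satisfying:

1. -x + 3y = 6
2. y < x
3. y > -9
Yes

Take x = 6, y = 4. Substituting into each constraint:
  (1) (-6) + 3(4) = 6 ✓
  (2) 4 < 6 ✓
  (3) 4 > -9 ✓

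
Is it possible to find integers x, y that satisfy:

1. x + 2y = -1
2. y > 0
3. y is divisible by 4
Yes

Take x = -9, y = 4. Substituting into each constraint:
  (1) (-9) + 2(4) = -1 ✓
  (2) 4 > 0 ✓
  (3) 4 = 4 × 1, remainder 0 ✓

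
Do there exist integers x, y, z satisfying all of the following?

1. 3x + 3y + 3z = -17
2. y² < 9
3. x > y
No

Even the single constraint (3x + 3y + 3z = -17) is infeasible over the integers.

  - 3x + 3y + 3z = -17: every term on the left is divisible by 3, so the LHS ≡ 0 (mod 3), but the RHS -17 is not — no integer solution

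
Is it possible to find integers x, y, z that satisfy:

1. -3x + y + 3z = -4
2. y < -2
Yes

Take x = 0, y = -4, z = 0. Substituting into each constraint:
  (1) -3(0) + (-4) + 3(0) = -4 ✓
  (2) -4 < -2 ✓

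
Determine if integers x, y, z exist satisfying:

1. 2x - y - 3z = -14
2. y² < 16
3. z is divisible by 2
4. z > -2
Yes

Take x = -7, y = 0, z = 0. Substituting into each constraint:
  (1) 2(-7) + 0 - 3(0) = -14 ✓
  (2) y² = (0)² = 0, and 0 < 16 ✓
  (3) 0 = 2 × 0, remainder 0 ✓
  (4) 0 > -2 ✓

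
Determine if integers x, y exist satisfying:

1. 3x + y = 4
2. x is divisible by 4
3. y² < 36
Yes

Take x = 0, y = 4. Substituting into each constraint:
  (1) 3(0) + 4 = 4 ✓
  (2) 0 = 4 × 0, remainder 0 ✓
  (3) y² = (4)² = 16, and 16 < 36 ✓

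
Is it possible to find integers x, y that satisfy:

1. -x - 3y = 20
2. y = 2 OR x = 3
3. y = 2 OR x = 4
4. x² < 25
No

The full constraint system is jointly infeasible over the integers. Each constraint and what it forces:

  - -x - 3y = 20: is a linear equation tying the variables together
  - y = 2 OR x = 3: forces a choice: either y = 2 or x = 3
  - y = 2 OR x = 4: forces a choice: either y = 2 or x = 4
  - x² < 25: restricts x to |x| ≤ 4

The bounds confine x to {-4, -3, -2, -1, 0, 1, 2, 3, 4}. For each value, substitute into the equation:
  • x = -4: the equation gives -3y = 16, so y would not be an integer.
  • x = -3: the equation gives -3y = 17, so y would not be an integer.
  • x = -2: the equation forces y = -6, but neither branch of (y = 2 OR x = 3) holds.
  • x = -1: the equation gives -3y = 19, so y would not be an integer.
  • x = 0: the equation gives -3y = 20, so y would not be an integer.
  • x = 1: the equation forces y = -7, but neither branch of (y = 2 OR x = 3) holds.
  • x = 2: the equation gives -3y = 22, so y would not be an integer.
  • x = 3: the equation gives -3y = 23, so y would not be an integer.
  • x = 4: the equation forces y = -8, but neither branch of (y = 2 OR x = 3) holds.
Every case fails, so no integer solution exists.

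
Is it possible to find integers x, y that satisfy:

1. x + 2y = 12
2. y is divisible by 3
Yes

Take x = 12, y = 0. Substituting into each constraint:
  (1) 12 + 2(0) = 12 ✓
  (2) 0 = 3 × 0, remainder 0 ✓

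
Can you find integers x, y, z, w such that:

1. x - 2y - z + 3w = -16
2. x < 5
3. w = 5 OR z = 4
Yes

Take x = 0, y = 0, z = 4, w = -4. Substituting into each constraint:
  (1) 0 - 2(0) + (-4) + 3(-4) = -16 ✓
  (2) 0 < 5 ✓
  (3) z = 4, target 4 ✓ (second branch holds)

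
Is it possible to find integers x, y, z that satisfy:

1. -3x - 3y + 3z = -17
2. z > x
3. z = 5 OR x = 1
No

Even the single constraint (-3x - 3y + 3z = -17) is infeasible over the integers.

  - -3x - 3y + 3z = -17: every term on the left is divisible by 3, so the LHS ≡ 0 (mod 3), but the RHS -17 is not — no integer solution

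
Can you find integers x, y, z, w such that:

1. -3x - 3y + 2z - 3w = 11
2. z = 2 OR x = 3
Yes

Take x = 3, y = 0, z = 4, w = -4. Substituting into each constraint:
  (1) -3(3) - 3(0) + 2(4) - 3(-4) = 11 ✓
  (2) x = 3, target 3 ✓ (second branch holds)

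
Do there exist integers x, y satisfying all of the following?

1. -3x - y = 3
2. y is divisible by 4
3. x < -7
Yes

Take x = -9, y = 24. Substituting into each constraint:
  (1) -3(-9) + (-24) = 3 ✓
  (2) 24 = 4 × 6, remainder 0 ✓
  (3) -9 < -7 ✓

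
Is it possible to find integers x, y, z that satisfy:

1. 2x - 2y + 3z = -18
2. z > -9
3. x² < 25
Yes

Take x = 0, y = 0, z = -6. Substituting into each constraint:
  (1) 2(0) - 2(0) + 3(-6) = -18 ✓
  (2) -6 > -9 ✓
  (3) x² = (0)² = 0, and 0 < 25 ✓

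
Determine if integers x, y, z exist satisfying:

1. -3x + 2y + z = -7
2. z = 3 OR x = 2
Yes

Take x = 2, y = 0, z = -1. Substituting into each constraint:
  (1) -3(2) + 2(0) + (-1) = -7 ✓
  (2) x = 2, target 2 ✓ (second branch holds)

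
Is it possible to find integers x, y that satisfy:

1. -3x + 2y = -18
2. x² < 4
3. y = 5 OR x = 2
No

The full constraint system is jointly infeasible over the integers. Each constraint and what it forces:

  - -3x + 2y = -18: is a linear equation tying the variables together
  - x² < 4: restricts x to |x| ≤ 1
  - y = 5 OR x = 2: forces a choice: either y = 5 or x = 2

Split on the disjunction (y = 5 OR x = 2):
  • If y = 5: with y = 5, every remaining term of the linear equation is divisible by 3, so the left side is ≡ 0 (mod 3); but the right side -28 ≡ 2 (mod 3). No integers can satisfy it.
  • If x = 2: this contradicts x² < 4, which requires |x| ≤ 1.
Both branches are infeasible, so the system has no integer solution.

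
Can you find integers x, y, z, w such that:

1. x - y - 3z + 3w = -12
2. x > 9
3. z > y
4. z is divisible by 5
Yes

Take x = 10, y = -2, z = 0, w = -8. Substituting into each constraint:
  (1) 10 + 2 - 3(0) + 3(-8) = -12 ✓
  (2) 10 > 9 ✓
  (3) 0 > -2 ✓
  (4) 0 = 5 × 0, remainder 0 ✓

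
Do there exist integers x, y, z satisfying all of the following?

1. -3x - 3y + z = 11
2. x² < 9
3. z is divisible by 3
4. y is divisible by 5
No

A contradictory subset is {-3x - 3y + z = 11, z is divisible by 3}. No integer assignment can satisfy these jointly:

  - -3x - 3y + z = 11: is a linear equation tying the variables together
  - z is divisible by 3: restricts z to multiples of 3

Modular obstruction: writing z = 3z', every remaining term of the linear equation is divisible by 3, so the left side is ≡ 0 (mod 3); but the right side 11 ≡ 2 (mod 3). No integers can satisfy it.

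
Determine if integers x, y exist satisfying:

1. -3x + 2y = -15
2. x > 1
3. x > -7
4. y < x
Yes

Take x = 3, y = -3. Substituting into each constraint:
  (1) -3(3) + 2(-3) = -15 ✓
  (2) 3 > 1 ✓
  (3) 3 > -7 ✓
  (4) -3 < 3 ✓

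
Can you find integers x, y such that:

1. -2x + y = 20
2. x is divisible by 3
Yes

Take x = 0, y = 20. Substituting into each constraint:
  (1) -2(0) + 20 = 20 ✓
  (2) 0 = 3 × 0, remainder 0 ✓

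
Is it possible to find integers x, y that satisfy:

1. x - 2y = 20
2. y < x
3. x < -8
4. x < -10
Yes

Take x = -12, y = -16. Substituting into each constraint:
  (1) (-12) - 2(-16) = 20 ✓
  (2) -16 < -12 ✓
  (3) -12 < -8 ✓
  (4) -12 < -10 ✓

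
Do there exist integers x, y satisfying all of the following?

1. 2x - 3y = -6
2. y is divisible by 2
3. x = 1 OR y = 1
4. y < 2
No

A contradictory subset is {2x - 3y = -6, x = 1 OR y = 1, y < 2}. No integer assignment can satisfy these jointly:

  - 2x - 3y = -6: is a linear equation tying the variables together
  - x = 1 OR y = 1: forces a choice: either x = 1 or y = 1
  - y < 2: bounds one variable relative to a constant

Split on the disjunction (x = 1 OR y = 1):
  • If x = 1: with x = 1, every remaining term of the linear equation is divisible by 3, so the left side is ≡ 0 (mod 3); but the right side -8 ≡ 1 (mod 3). No integers can satisfy it.
  • If y = 1: with y = 1, every remaining term of the linear equation is divisible by 2, so the left side is ≡ 0 (mod 2); but the right side -3 ≡ 1 (mod 2). No integers can satisfy it.
Both branches are infeasible, so the system has no integer solution.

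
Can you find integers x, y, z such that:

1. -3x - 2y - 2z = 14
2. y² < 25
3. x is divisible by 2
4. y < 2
Yes

Take x = 0, y = 0, z = -7. Substituting into each constraint:
  (1) -3(0) - 2(0) - 2(-7) = 14 ✓
  (2) y² = (0)² = 0, and 0 < 25 ✓
  (3) 0 = 2 × 0, remainder 0 ✓
  (4) 0 < 2 ✓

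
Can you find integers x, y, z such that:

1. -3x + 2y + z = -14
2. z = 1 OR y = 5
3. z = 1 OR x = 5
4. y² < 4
Yes

Take x = 5, y = 0, z = 1. Substituting into each constraint:
  (1) -3(5) + 2(0) + 1 = -14 ✓
  (2) z = 1, target 1 ✓ (first branch holds)
  (3) z = 1, target 1 ✓ (first branch holds)
  (4) y² = (0)² = 0, and 0 < 4 ✓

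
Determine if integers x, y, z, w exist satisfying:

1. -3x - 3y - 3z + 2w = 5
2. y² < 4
Yes

Take x = -1, y = 0, z = 0, w = 1. Substituting into each constraint:
  (1) -3(-1) - 3(0) - 3(0) + 2(1) = 5 ✓
  (2) y² = (0)² = 0, and 0 < 4 ✓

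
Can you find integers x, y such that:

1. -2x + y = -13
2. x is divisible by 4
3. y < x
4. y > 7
Yes

Take x = 12, y = 11. Substituting into each constraint:
  (1) -2(12) + 11 = -13 ✓
  (2) 12 = 4 × 3, remainder 0 ✓
  (3) 11 < 12 ✓
  (4) 11 > 7 ✓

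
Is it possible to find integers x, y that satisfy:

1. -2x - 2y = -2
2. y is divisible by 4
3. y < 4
Yes

Take x = 1, y = 0. Substituting into each constraint:
  (1) -2(1) - 2(0) = -2 ✓
  (2) 0 = 4 × 0, remainder 0 ✓
  (3) 0 < 4 ✓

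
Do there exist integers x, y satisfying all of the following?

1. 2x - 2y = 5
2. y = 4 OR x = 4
No

Even the single constraint (2x - 2y = 5) is infeasible over the integers.

  - 2x - 2y = 5: every term on the left is divisible by 2, so the LHS ≡ 0 (mod 2), but the RHS 5 is not — no integer solution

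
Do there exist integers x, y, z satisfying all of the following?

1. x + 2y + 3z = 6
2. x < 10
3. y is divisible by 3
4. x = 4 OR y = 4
No

A contradictory subset is {x + 2y + 3z = 6, y is divisible by 3, x = 4 OR y = 4}. No integer assignment can satisfy these jointly:

  - x + 2y + 3z = 6: is a linear equation tying the variables together
  - y is divisible by 3: restricts y to multiples of 3
  - x = 4 OR y = 4: forces a choice: either x = 4 or y = 4

Split on the disjunction (x = 4 OR y = 4):
  • If x = 4: with x = 4, writing y = 3y', every remaining term of the linear equation is divisible by 3, so the left side is ≡ 0 (mod 3); but the right side 2 ≡ 2 (mod 3). No integers can satisfy it.
  • If y = 4: this contradicts the divisibility constraint — 4 is not a multiple of 3.
Both branches are infeasible, so the system has no integer solution.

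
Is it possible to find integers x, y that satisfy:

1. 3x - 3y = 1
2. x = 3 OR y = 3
No

Even the single constraint (3x - 3y = 1) is infeasible over the integers.

  - 3x - 3y = 1: every term on the left is divisible by 3, so the LHS ≡ 0 (mod 3), but the RHS 1 is not — no integer solution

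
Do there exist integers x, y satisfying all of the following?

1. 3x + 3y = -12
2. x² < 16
Yes

Take x = 0, y = -4. Substituting into each constraint:
  (1) 3(0) + 3(-4) = -12 ✓
  (2) x² = (0)² = 0, and 0 < 16 ✓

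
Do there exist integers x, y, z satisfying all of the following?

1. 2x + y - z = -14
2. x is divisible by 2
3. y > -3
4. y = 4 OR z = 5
Yes

Take x = -4, y = -1, z = 5. Substituting into each constraint:
  (1) 2(-4) + (-1) + (-5) = -14 ✓
  (2) -4 = 2 × -2, remainder 0 ✓
  (3) -1 > -3 ✓
  (4) z = 5, target 5 ✓ (second branch holds)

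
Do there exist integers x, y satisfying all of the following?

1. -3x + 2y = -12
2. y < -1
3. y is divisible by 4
Yes

Take x = -4, y = -12. Substituting into each constraint:
  (1) -3(-4) + 2(-12) = -12 ✓
  (2) -12 < -1 ✓
  (3) -12 = 4 × -3, remainder 0 ✓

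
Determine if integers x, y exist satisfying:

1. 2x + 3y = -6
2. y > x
Yes

Take x = -3, y = 0. Substituting into each constraint:
  (1) 2(-3) + 3(0) = -6 ✓
  (2) 0 > -3 ✓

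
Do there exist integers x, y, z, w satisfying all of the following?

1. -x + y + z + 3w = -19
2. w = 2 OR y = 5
Yes

Take x = 25, y = 0, z = 0, w = 2. Substituting into each constraint:
  (1) (-25) + 0 + 0 + 3(2) = -19 ✓
  (2) w = 2, target 2 ✓ (first branch holds)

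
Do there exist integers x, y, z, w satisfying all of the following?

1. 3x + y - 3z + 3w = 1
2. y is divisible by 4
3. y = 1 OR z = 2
Yes

Take x = 0, y = 4, z = 2, w = 1. Substituting into each constraint:
  (1) 3(0) + 4 - 3(2) + 3(1) = 1 ✓
  (2) 4 = 4 × 1, remainder 0 ✓
  (3) z = 2, target 2 ✓ (second branch holds)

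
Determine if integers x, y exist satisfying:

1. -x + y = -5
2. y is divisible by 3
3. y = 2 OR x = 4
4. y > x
No

A contradictory subset is {-x + y = -5, y > x}. No integer assignment can satisfy these jointly:

  - -x + y = -5: is a linear equation tying the variables together
  - y > x: bounds one variable relative to another variable

From the equation, x − y = 5, i.e. y − x = -5; but y > x requires y − x ≥ 1. Contradiction.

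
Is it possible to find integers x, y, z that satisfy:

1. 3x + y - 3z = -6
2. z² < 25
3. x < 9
Yes

Take x = 0, y = -6, z = 0. Substituting into each constraint:
  (1) 3(0) + (-6) - 3(0) = -6 ✓
  (2) z² = (0)² = 0, and 0 < 25 ✓
  (3) 0 < 9 ✓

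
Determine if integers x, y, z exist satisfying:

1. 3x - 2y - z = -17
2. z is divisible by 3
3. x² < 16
Yes

Take x = 1, y = 10, z = 0. Substituting into each constraint:
  (1) 3(1) - 2(10) + 0 = -17 ✓
  (2) 0 = 3 × 0, remainder 0 ✓
  (3) x² = (1)² = 1, and 1 < 16 ✓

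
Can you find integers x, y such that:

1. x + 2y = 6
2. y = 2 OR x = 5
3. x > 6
No

The full constraint system is jointly infeasible over the integers. Each constraint and what it forces:

  - x + 2y = 6: is a linear equation tying the variables together
  - y = 2 OR x = 5: forces a choice: either y = 2 or x = 5
  - x > 6: bounds one variable relative to a constant

Split on the disjunction (y = 2 OR x = 5):
  • If y = 2: the equation forces x = 2, which contradicts the bound x ≥ 7.
  • If x = 5: this contradicts the bound x ≥ 7.
Both branches are infeasible, so the system has no integer solution.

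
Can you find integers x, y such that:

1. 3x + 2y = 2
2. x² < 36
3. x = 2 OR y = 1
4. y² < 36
Yes

Take x = 2, y = -2. Substituting into each constraint:
  (1) 3(2) + 2(-2) = 2 ✓
  (2) x² = (2)² = 4, and 4 < 36 ✓
  (3) x = 2, target 2 ✓ (first branch holds)
  (4) y² = (-2)² = 4, and 4 < 36 ✓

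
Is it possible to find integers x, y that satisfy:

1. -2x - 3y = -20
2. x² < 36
Yes

Take x = -2, y = 8. Substituting into each constraint:
  (1) -2(-2) - 3(8) = -20 ✓
  (2) x² = (-2)² = 4, and 4 < 36 ✓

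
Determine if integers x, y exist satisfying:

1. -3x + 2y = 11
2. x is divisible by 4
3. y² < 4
No

A contradictory subset is {-3x + 2y = 11, x is divisible by 4}. No integer assignment can satisfy these jointly:

  - -3x + 2y = 11: is a linear equation tying the variables together
  - x is divisible by 4: restricts x to multiples of 4

Modular obstruction: writing x = 4x', every remaining term of the linear equation is divisible by 2, so the left side is ≡ 0 (mod 2); but the right side 11 ≡ 1 (mod 2). No integers can satisfy it.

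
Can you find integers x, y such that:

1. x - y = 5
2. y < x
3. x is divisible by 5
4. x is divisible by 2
Yes

Take x = 0, y = -5. Substituting into each constraint:
  (1) 0 + 5 = 5 ✓
  (2) -5 < 0 ✓
  (3) 0 = 5 × 0, remainder 0 ✓
  (4) 0 = 2 × 0, remainder 0 ✓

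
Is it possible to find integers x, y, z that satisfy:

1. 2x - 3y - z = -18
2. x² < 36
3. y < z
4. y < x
Yes

Take x = 0, y = -1, z = 21. Substituting into each constraint:
  (1) 2(0) - 3(-1) + (-21) = -18 ✓
  (2) x² = (0)² = 0, and 0 < 36 ✓
  (3) -1 < 21 ✓
  (4) -1 < 0 ✓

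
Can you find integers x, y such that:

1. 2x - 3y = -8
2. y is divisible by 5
Yes

Take x = -4, y = 0. Substituting into each constraint:
  (1) 2(-4) - 3(0) = -8 ✓
  (2) 0 = 5 × 0, remainder 0 ✓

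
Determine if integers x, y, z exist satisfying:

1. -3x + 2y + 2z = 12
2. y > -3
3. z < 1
Yes

Take x = 0, y = 6, z = 0. Substituting into each constraint:
  (1) -3(0) + 2(6) + 2(0) = 12 ✓
  (2) 6 > -3 ✓
  (3) 0 < 1 ✓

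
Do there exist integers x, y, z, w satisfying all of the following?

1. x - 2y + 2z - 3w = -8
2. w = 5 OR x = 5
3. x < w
Yes

Take x = 3, y = -2, z = 0, w = 5. Substituting into each constraint:
  (1) 3 - 2(-2) + 2(0) - 3(5) = -8 ✓
  (2) w = 5, target 5 ✓ (first branch holds)
  (3) 3 < 5 ✓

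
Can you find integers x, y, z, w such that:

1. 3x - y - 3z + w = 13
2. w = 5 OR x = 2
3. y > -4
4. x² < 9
Yes

Take x = -1, y = -2, z = -3, w = 5. Substituting into each constraint:
  (1) 3(-1) + 2 - 3(-3) + 5 = 13 ✓
  (2) w = 5, target 5 ✓ (first branch holds)
  (3) -2 > -4 ✓
  (4) x² = (-1)² = 1, and 1 < 9 ✓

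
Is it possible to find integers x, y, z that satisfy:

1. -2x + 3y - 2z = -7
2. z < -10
Yes

Take x = 16, y = 1, z = -11. Substituting into each constraint:
  (1) -2(16) + 3(1) - 2(-11) = -7 ✓
  (2) -11 < -10 ✓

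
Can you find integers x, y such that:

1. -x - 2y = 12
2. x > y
Yes

Take x = -2, y = -5. Substituting into each constraint:
  (1) 2 - 2(-5) = 12 ✓
  (2) -2 > -5 ✓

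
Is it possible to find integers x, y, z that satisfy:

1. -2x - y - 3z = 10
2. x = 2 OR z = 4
Yes

Take x = 2, y = 1, z = -5. Substituting into each constraint:
  (1) -2(2) + (-1) - 3(-5) = 10 ✓
  (2) x = 2, target 2 ✓ (first branch holds)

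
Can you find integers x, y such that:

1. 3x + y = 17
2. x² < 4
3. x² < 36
Yes

Take x = 0, y = 17. Substituting into each constraint:
  (1) 3(0) + 17 = 17 ✓
  (2) x² = (0)² = 0, and 0 < 4 ✓
  (3) x² = (0)² = 0, and 0 < 36 ✓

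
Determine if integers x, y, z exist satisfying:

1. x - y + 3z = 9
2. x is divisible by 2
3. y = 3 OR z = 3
Yes

Take x = 0, y = 0, z = 3. Substituting into each constraint:
  (1) 0 + 0 + 3(3) = 9 ✓
  (2) 0 = 2 × 0, remainder 0 ✓
  (3) z = 3, target 3 ✓ (second branch holds)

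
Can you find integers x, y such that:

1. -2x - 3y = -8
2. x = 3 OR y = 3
No

The full constraint system is jointly infeasible over the integers. Each constraint and what it forces:

  - -2x - 3y = -8: is a linear equation tying the variables together
  - x = 3 OR y = 3: forces a choice: either x = 3 or y = 3

Split on the disjunction (x = 3 OR y = 3):
  • If x = 3: with x = 3, every remaining term of the linear equation is divisible by 3, so the left side is ≡ 0 (mod 3); but the right side -2 ≡ 1 (mod 3). No integers can satisfy it.
  • If y = 3: with y = 3, every remaining term of the linear equation is divisible by 2, so the left side is ≡ 0 (mod 2); but the right side 1 ≡ 1 (mod 2). No integers can satisfy it.
Both branches are infeasible, so the system has no integer solution.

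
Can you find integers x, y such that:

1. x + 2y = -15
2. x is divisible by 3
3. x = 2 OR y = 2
No

The full constraint system is jointly infeasible over the integers. Each constraint and what it forces:

  - x + 2y = -15: is a linear equation tying the variables together
  - x is divisible by 3: restricts x to multiples of 3
  - x = 2 OR y = 2: forces a choice: either x = 2 or y = 2

Split on the disjunction (x = 2 OR y = 2):
  • If x = 2: this contradicts the divisibility constraint — 2 is not a multiple of 3.
  • If y = 2: with y = 2, writing x = 3x', every remaining term of the linear equation is divisible by 3, so the left side is ≡ 0 (mod 3); but the right side -19 ≡ 2 (mod 3). No integers can satisfy it.
Both branches are infeasible, so the system has no integer solution.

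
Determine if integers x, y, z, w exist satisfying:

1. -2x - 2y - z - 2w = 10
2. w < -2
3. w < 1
Yes

Take x = -2, y = 0, z = 0, w = -3. Substituting into each constraint:
  (1) -2(-2) - 2(0) + 0 - 2(-3) = 10 ✓
  (2) -3 < -2 ✓
  (3) -3 < 1 ✓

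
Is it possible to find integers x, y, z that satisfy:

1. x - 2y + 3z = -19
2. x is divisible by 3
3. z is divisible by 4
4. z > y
Yes

Take x = -21, y = -1, z = 0. Substituting into each constraint:
  (1) (-21) - 2(-1) + 3(0) = -19 ✓
  (2) -21 = 3 × -7, remainder 0 ✓
  (3) 0 = 4 × 0, remainder 0 ✓
  (4) 0 > -1 ✓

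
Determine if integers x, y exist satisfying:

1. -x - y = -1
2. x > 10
Yes

Take x = 11, y = -10. Substituting into each constraint:
  (1) (-11) + 10 = -1 ✓
  (2) 11 > 10 ✓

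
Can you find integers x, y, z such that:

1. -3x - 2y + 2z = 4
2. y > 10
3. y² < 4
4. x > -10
No

A contradictory subset is {y > 10, y² < 4}. No integer assignment can satisfy these jointly:

  - y > 10: bounds one variable relative to a constant
  - y² < 4: restricts y to |y| ≤ 1

Direct contradiction: the bounds on y require y ≥ 11 and y ≤ 1 simultaneously, which is empty.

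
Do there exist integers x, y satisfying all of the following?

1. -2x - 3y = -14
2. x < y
Yes

Take x = 1, y = 4. Substituting into each constraint:
  (1) -2(1) - 3(4) = -14 ✓
  (2) 1 < 4 ✓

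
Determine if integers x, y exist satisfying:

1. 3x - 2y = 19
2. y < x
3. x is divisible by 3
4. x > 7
Yes

Take x = 9, y = 4. Substituting into each constraint:
  (1) 3(9) - 2(4) = 19 ✓
  (2) 4 < 9 ✓
  (3) 9 = 3 × 3, remainder 0 ✓
  (4) 9 > 7 ✓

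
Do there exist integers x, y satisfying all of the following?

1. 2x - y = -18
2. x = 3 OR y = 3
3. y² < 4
No

The full constraint system is jointly infeasible over the integers. Each constraint and what it forces:

  - 2x - y = -18: is a linear equation tying the variables together
  - x = 3 OR y = 3: forces a choice: either x = 3 or y = 3
  - y² < 4: restricts y to |y| ≤ 1

Split on the disjunction (x = 3 OR y = 3):
  • If x = 3: the equation forces y = 24, but y² < 4 requires |y| ≤ 1.
  • If y = 3: this contradicts y² < 4, which requires |y| ≤ 1.
Both branches are infeasible, so the system has no integer solution.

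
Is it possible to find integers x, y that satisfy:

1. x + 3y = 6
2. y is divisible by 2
Yes

Take x = 6, y = 0. Substituting into each constraint:
  (1) 6 + 3(0) = 6 ✓
  (2) 0 = 2 × 0, remainder 0 ✓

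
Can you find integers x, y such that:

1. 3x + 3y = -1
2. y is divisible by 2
No

Even the single constraint (3x + 3y = -1) is infeasible over the integers.

  - 3x + 3y = -1: every term on the left is divisible by 3, so the LHS ≡ 0 (mod 3), but the RHS -1 is not — no integer solution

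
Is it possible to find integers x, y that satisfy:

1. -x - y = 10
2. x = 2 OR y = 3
Yes

Take x = -13, y = 3. Substituting into each constraint:
  (1) 13 + (-3) = 10 ✓
  (2) y = 3, target 3 ✓ (second branch holds)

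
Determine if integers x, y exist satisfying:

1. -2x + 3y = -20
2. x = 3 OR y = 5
No

The full constraint system is jointly infeasible over the integers. Each constraint and what it forces:

  - -2x + 3y = -20: is a linear equation tying the variables together
  - x = 3 OR y = 5: forces a choice: either x = 3 or y = 5

Split on the disjunction (x = 3 OR y = 5):
  • If x = 3: with x = 3, every remaining term of the linear equation is divisible by 3, so the left side is ≡ 0 (mod 3); but the right side -14 ≡ 1 (mod 3). No integers can satisfy it.
  • If y = 5: with y = 5, every remaining term of the linear equation is divisible by 2, so the left side is ≡ 0 (mod 2); but the right side -35 ≡ 1 (mod 2). No integers can satisfy it.
Both branches are infeasible, so the system has no integer solution.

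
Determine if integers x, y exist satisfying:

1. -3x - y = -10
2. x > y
Yes

Take x = 3, y = 1. Substituting into each constraint:
  (1) -3(3) + (-1) = -10 ✓
  (2) 3 > 1 ✓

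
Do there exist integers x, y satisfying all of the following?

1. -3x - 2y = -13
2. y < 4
Yes

Take x = 3, y = 2. Substituting into each constraint:
  (1) -3(3) - 2(2) = -13 ✓
  (2) 2 < 4 ✓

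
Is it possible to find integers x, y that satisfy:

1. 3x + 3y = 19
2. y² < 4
No

Even the single constraint (3x + 3y = 19) is infeasible over the integers.

  - 3x + 3y = 19: every term on the left is divisible by 3, so the LHS ≡ 0 (mod 3), but the RHS 19 is not — no integer solution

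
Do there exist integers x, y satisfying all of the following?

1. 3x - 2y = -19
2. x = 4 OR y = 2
Yes

Take x = -5, y = 2. Substituting into each constraint:
  (1) 3(-5) - 2(2) = -19 ✓
  (2) y = 2, target 2 ✓ (second branch holds)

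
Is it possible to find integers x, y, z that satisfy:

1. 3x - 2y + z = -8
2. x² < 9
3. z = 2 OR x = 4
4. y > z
Yes

Take x = 0, y = 5, z = 2. Substituting into each constraint:
  (1) 3(0) - 2(5) + 2 = -8 ✓
  (2) x² = (0)² = 0, and 0 < 9 ✓
  (3) z = 2, target 2 ✓ (first branch holds)
  (4) 5 > 2 ✓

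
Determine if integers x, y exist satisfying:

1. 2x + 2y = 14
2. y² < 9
Yes

Take x = 7, y = 0. Substituting into each constraint:
  (1) 2(7) + 2(0) = 14 ✓
  (2) y² = (0)² = 0, and 0 < 9 ✓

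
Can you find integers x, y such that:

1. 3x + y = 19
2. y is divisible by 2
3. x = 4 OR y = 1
No

The full constraint system is jointly infeasible over the integers. Each constraint and what it forces:

  - 3x + y = 19: is a linear equation tying the variables together
  - y is divisible by 2: restricts y to multiples of 2
  - x = 4 OR y = 1: forces a choice: either x = 4 or y = 1

Split on the disjunction (x = 4 OR y = 1):
  • If x = 4: with x = 4, writing y = 2y', every remaining term of the linear equation is divisible by 2, so the left side is ≡ 0 (mod 2); but the right side 7 ≡ 1 (mod 2). No integers can satisfy it.
  • If y = 1: this contradicts the divisibility constraint — 1 is not a multiple of 2.
Both branches are infeasible, so the system has no integer solution.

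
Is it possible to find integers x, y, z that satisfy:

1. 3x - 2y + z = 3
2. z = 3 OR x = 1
Yes

Take x = 0, y = 0, z = 3. Substituting into each constraint:
  (1) 3(0) - 2(0) + 3 = 3 ✓
  (2) z = 3, target 3 ✓ (first branch holds)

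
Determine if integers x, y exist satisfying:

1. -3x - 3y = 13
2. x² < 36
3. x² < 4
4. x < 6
No

Even the single constraint (-3x - 3y = 13) is infeasible over the integers.

  - -3x - 3y = 13: every term on the left is divisible by 3, so the LHS ≡ 0 (mod 3), but the RHS 13 is not — no integer solution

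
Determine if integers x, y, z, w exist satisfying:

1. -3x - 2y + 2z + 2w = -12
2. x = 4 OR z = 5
Yes

Take x = 0, y = 11, z = 5, w = 0. Substituting into each constraint:
  (1) -3(0) - 2(11) + 2(5) + 2(0) = -12 ✓
  (2) z = 5, target 5 ✓ (second branch holds)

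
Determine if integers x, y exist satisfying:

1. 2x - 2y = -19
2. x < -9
No

Even the single constraint (2x - 2y = -19) is infeasible over the integers.

  - 2x - 2y = -19: every term on the left is divisible by 2, so the LHS ≡ 0 (mod 2), but the RHS -19 is not — no integer solution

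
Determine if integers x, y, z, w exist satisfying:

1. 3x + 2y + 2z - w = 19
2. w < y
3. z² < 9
Yes

Take x = 0, y = 18, z = 0, w = 17. Substituting into each constraint:
  (1) 3(0) + 2(18) + 2(0) + (-17) = 19 ✓
  (2) 17 < 18 ✓
  (3) z² = (0)² = 0, and 0 < 9 ✓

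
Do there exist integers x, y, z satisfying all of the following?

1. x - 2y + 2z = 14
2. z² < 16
Yes

Take x = 14, y = 0, z = 0. Substituting into each constraint:
  (1) 14 - 2(0) + 2(0) = 14 ✓
  (2) z² = (0)² = 0, and 0 < 16 ✓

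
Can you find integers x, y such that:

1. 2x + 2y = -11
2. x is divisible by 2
No

Even the single constraint (2x + 2y = -11) is infeasible over the integers.

  - 2x + 2y = -11: every term on the left is divisible by 2, so the LHS ≡ 0 (mod 2), but the RHS -11 is not — no integer solution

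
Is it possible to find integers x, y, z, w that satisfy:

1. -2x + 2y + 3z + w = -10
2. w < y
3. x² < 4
Yes

Take x = 0, y = 0, z = -3, w = -1. Substituting into each constraint:
  (1) -2(0) + 2(0) + 3(-3) + (-1) = -10 ✓
  (2) -1 < 0 ✓
  (3) x² = (0)² = 0, and 0 < 4 ✓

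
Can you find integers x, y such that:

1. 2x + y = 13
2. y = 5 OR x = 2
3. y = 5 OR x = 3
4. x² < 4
No

The full constraint system is jointly infeasible over the integers. Each constraint and what it forces:

  - 2x + y = 13: is a linear equation tying the variables together
  - y = 5 OR x = 2: forces a choice: either y = 5 or x = 2
  - y = 5 OR x = 3: forces a choice: either y = 5 or x = 3
  - x² < 4: restricts x to |x| ≤ 1

The bounds confine x to {-1, 0, 1}. For each value, substitute into the equation:
  • x = -1: the equation forces y = 15, but neither branch of (y = 5 OR x = 2) holds.
  • x = 0: the equation forces y = 13, but neither branch of (y = 5 OR x = 2) holds.
  • x = 1: the equation forces y = 11, but neither branch of (y = 5 OR x = 2) holds.
Every case fails, so no integer solution exists.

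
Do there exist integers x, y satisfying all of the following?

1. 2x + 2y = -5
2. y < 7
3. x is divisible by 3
No

Even the single constraint (2x + 2y = -5) is infeasible over the integers.

  - 2x + 2y = -5: every term on the left is divisible by 2, so the LHS ≡ 0 (mod 2), but the RHS -5 is not — no integer solution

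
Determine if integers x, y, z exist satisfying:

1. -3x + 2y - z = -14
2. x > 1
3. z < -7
Yes

Take x = 2, y = -8, z = -8. Substituting into each constraint:
  (1) -3(2) + 2(-8) + 8 = -14 ✓
  (2) 2 > 1 ✓
  (3) -8 < -7 ✓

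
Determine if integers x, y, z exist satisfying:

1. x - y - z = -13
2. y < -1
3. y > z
Yes

Take x = -18, y = -2, z = -3. Substituting into each constraint:
  (1) (-18) + 2 + 3 = -13 ✓
  (2) -2 < -1 ✓
  (3) -2 > -3 ✓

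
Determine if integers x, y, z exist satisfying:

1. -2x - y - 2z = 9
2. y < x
Yes

Take x = 2, y = 1, z = -7. Substituting into each constraint:
  (1) -2(2) + (-1) - 2(-7) = 9 ✓
  (2) 1 < 2 ✓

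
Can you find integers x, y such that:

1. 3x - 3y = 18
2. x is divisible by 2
Yes

Take x = 0, y = -6. Substituting into each constraint:
  (1) 3(0) - 3(-6) = 18 ✓
  (2) 0 = 2 × 0, remainder 0 ✓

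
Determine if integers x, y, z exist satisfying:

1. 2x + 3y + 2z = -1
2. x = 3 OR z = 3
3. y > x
Yes

Take x = 3, y = 5, z = -11. Substituting into each constraint:
  (1) 2(3) + 3(5) + 2(-11) = -1 ✓
  (2) x = 3, target 3 ✓ (first branch holds)
  (3) 5 > 3 ✓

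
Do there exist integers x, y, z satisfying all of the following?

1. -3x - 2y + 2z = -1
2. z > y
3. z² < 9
Yes

Take x = 1, y = -1, z = 0. Substituting into each constraint:
  (1) -3(1) - 2(-1) + 2(0) = -1 ✓
  (2) 0 > -1 ✓
  (3) z² = (0)² = 0, and 0 < 9 ✓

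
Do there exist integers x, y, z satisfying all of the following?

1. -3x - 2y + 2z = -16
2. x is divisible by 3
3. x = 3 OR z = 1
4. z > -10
Yes

Take x = 6, y = 0, z = 1. Substituting into each constraint:
  (1) -3(6) - 2(0) + 2(1) = -16 ✓
  (2) 6 = 3 × 2, remainder 0 ✓
  (3) z = 1, target 1 ✓ (second branch holds)
  (4) 1 > -10 ✓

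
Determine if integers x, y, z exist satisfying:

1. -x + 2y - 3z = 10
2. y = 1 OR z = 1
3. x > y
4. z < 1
Yes

Take x = 4, y = 1, z = -4. Substituting into each constraint:
  (1) (-4) + 2(1) - 3(-4) = 10 ✓
  (2) y = 1, target 1 ✓ (first branch holds)
  (3) 4 > 1 ✓
  (4) -4 < 1 ✓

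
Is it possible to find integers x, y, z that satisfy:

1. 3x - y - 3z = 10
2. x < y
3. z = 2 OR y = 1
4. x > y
No

A contradictory subset is {x < y, x > y}. No integer assignment can satisfy these jointly:

  - x < y: bounds one variable relative to another variable
  - x > y: bounds one variable relative to another variable

Direct contradiction: y > x and x > y cannot both hold.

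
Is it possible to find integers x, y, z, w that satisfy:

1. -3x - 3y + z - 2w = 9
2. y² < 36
Yes

Take x = -3, y = 0, z = 0, w = 0. Substituting into each constraint:
  (1) -3(-3) - 3(0) + 0 - 2(0) = 9 ✓
  (2) y² = (0)² = 0, and 0 < 36 ✓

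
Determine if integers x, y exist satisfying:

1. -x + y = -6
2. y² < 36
Yes

Take x = 6, y = 0. Substituting into each constraint:
  (1) (-6) + 0 = -6 ✓
  (2) y² = (0)² = 0, and 0 < 36 ✓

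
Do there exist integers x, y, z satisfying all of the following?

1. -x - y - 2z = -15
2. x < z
Yes

Take x = 0, y = 13, z = 1. Substituting into each constraint:
  (1) 0 + (-13) - 2(1) = -15 ✓
  (2) 0 < 1 ✓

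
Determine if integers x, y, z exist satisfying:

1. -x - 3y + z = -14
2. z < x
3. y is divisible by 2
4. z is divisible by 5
Yes

Take x = 14, y = 0, z = 0. Substituting into each constraint:
  (1) (-14) - 3(0) + 0 = -14 ✓
  (2) 0 < 14 ✓
  (3) 0 = 2 × 0, remainder 0 ✓
  (4) 0 = 5 × 0, remainder 0 ✓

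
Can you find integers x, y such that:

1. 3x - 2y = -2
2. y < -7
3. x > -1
No

The full constraint system is jointly infeasible over the integers. Each constraint and what it forces:

  - 3x - 2y = -2: is a linear equation tying the variables together
  - y < -7: bounds one variable relative to a constant
  - x > -1: bounds one variable relative to a constant

Range argument: with x ∈ [0, ∞], y ∈ [−∞, -8], the left side of the equation is at least 16, but the right side is -2 < 16. No integer solution exists.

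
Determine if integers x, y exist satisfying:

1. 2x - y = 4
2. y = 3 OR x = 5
Yes

Take x = 5, y = 6. Substituting into each constraint:
  (1) 2(5) + (-6) = 4 ✓
  (2) x = 5, target 5 ✓ (second branch holds)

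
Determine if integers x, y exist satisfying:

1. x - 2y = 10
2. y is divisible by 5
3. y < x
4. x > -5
Yes

Take x = 10, y = 0. Substituting into each constraint:
  (1) 10 - 2(0) = 10 ✓
  (2) 0 = 5 × 0, remainder 0 ✓
  (3) 0 < 10 ✓
  (4) 10 > -5 ✓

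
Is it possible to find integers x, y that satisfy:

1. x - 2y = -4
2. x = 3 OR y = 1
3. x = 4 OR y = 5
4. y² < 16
No

The full constraint system is jointly infeasible over the integers. Each constraint and what it forces:

  - x - 2y = -4: is a linear equation tying the variables together
  - x = 3 OR y = 1: forces a choice: either x = 3 or y = 1
  - x = 4 OR y = 5: forces a choice: either x = 4 or y = 5
  - y² < 16: restricts y to |y| ≤ 3

The bounds confine y to {-3, -2, -1, 0, 1, 2, 3}. For each value, substitute into the equation:
  • y = -3: the equation forces x = -10, but neither branch of (x = 3 OR y = 1) holds.
  • y = -2: the equation forces x = -8, but neither branch of (x = 3 OR y = 1) holds.
  • y = -1: the equation forces x = -6, but neither branch of (x = 3 OR y = 1) holds.
  • y = 0: the equation forces x = -4, but neither branch of (x = 3 OR y = 1) holds.
  • y = 1: the equation forces x = -2, but neither branch of (x = 4 OR y = 5) holds.
  • y = 2: the equation forces x = 0, but neither branch of (x = 3 OR y = 1) holds.
  • y = 3: the equation forces x = 2, but neither branch of (x = 3 OR y = 1) holds.
Every case fails, so no integer solution exists.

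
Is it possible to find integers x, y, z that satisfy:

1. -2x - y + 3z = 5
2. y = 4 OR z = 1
Yes

Take x = 0, y = 4, z = 3. Substituting into each constraint:
  (1) -2(0) + (-4) + 3(3) = 5 ✓
  (2) y = 4, target 4 ✓ (first branch holds)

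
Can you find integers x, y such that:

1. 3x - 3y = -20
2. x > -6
No

Even the single constraint (3x - 3y = -20) is infeasible over the integers.

  - 3x - 3y = -20: every term on the left is divisible by 3, so the LHS ≡ 0 (mod 3), but the RHS -20 is not — no integer solution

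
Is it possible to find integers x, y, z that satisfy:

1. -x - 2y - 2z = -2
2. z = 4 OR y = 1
Yes

Take x = 0, y = -3, z = 4. Substituting into each constraint:
  (1) 0 - 2(-3) - 2(4) = -2 ✓
  (2) z = 4, target 4 ✓ (first branch holds)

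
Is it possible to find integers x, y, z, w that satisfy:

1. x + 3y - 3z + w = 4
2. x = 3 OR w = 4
Yes

Take x = 3, y = 0, z = 2, w = 7. Substituting into each constraint:
  (1) 3 + 3(0) - 3(2) + 7 = 4 ✓
  (2) x = 3, target 3 ✓ (first branch holds)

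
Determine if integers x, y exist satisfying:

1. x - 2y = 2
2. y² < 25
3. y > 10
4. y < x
No

A contradictory subset is {y² < 25, y > 10}. No integer assignment can satisfy these jointly:

  - y² < 25: restricts y to |y| ≤ 4
  - y > 10: bounds one variable relative to a constant

Direct contradiction: the bounds on y require y ≥ 11 and y ≤ 4 simultaneously, which is empty.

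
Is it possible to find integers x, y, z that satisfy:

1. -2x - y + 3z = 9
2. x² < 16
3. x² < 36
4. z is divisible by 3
Yes

Take x = 0, y = -9, z = 0. Substituting into each constraint:
  (1) -2(0) + 9 + 3(0) = 9 ✓
  (2) x² = (0)² = 0, and 0 < 16 ✓
  (3) x² = (0)² = 0, and 0 < 36 ✓
  (4) 0 = 3 × 0, remainder 0 ✓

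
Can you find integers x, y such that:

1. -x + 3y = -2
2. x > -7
Yes

Take x = 2, y = 0. Substituting into each constraint:
  (1) (-2) + 3(0) = -2 ✓
  (2) 2 > -7 ✓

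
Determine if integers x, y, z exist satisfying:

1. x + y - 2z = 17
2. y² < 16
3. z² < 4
Yes

Take x = 17, y = 0, z = 0. Substituting into each constraint:
  (1) 17 + 0 - 2(0) = 17 ✓
  (2) y² = (0)² = 0, and 0 < 16 ✓
  (3) z² = (0)² = 0, and 0 < 4 ✓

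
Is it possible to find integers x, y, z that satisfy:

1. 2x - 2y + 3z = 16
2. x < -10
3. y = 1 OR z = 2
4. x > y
Yes

Take x = -11, y = -16, z = 2. Substituting into each constraint:
  (1) 2(-11) - 2(-16) + 3(2) = 16 ✓
  (2) -11 < -10 ✓
  (3) z = 2, target 2 ✓ (second branch holds)
  (4) -11 > -16 ✓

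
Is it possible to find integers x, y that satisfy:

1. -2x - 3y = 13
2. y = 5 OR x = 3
Yes

Take x = -14, y = 5. Substituting into each constraint:
  (1) -2(-14) - 3(5) = 13 ✓
  (2) y = 5, target 5 ✓ (first branch holds)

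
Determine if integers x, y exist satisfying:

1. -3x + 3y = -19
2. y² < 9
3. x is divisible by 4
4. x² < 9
No

Even the single constraint (-3x + 3y = -19) is infeasible over the integers.

  - -3x + 3y = -19: every term on the left is divisible by 3, so the LHS ≡ 0 (mod 3), but the RHS -19 is not — no integer solution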